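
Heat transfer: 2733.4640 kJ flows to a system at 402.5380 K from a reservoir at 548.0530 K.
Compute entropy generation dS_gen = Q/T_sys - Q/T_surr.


dS_sys = 2733.4640/402.5380 = 6.7906 kJ/K
dS_surr = -2733.4640/548.0530 = -4.9876 kJ/K
dS_gen = 6.7906 - 4.9876 = 1.8030 kJ/K (irreversible)

dS_gen = 1.8030 kJ/K, irreversible


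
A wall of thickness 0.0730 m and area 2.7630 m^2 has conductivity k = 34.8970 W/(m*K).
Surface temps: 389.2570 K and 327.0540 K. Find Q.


dT = 62.2030 K
Q = 34.8970 * 2.7630 * 62.2030 / 0.0730 = 82159.4360 W

82159.4360 W


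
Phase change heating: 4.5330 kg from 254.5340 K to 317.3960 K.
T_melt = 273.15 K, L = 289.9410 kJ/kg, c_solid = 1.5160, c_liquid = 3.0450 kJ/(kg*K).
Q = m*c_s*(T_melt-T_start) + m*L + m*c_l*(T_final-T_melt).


Q1 (sensible, solid) = 4.5330 * 1.5160 * 18.6160 = 127.9297 kJ
Q2 (latent) = 4.5330 * 289.9410 = 1314.3026 kJ
Q3 (sensible, liquid) = 4.5330 * 3.0450 * 44.2460 = 610.7269 kJ
Q_total = 2052.9591 kJ

2052.9591 kJ


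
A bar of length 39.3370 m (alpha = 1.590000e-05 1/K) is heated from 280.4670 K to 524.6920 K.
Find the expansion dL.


dT = 244.2250 K
dL = 1.590000e-05 * 39.3370 * 244.2250 = 0.152753 m
L_final = 39.489753 m

dL = 0.152753 m


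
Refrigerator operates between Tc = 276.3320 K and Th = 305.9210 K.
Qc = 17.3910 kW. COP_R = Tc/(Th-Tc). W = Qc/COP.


COP = 276.3320 / 29.5890 = 9.3390
W = 17.3910 / 9.3390 = 1.8622 kW

COP = 9.3390, W = 1.8622 kW


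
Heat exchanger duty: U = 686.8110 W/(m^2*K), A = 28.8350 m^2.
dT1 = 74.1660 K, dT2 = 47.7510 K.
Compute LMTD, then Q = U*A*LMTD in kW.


LMTD = 59.9924 K
Q = 686.8110 * 28.8350 * 59.9924 = 1188101.0833 W = 1188.1011 kW

1188.1011 kW


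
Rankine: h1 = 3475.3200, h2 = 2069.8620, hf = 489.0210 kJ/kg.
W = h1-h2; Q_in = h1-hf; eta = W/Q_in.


W = 1405.4580 kJ/kg
Q_in = 2986.2990 kJ/kg
eta = 0.4706 = 47.0635%

eta = 47.0635%


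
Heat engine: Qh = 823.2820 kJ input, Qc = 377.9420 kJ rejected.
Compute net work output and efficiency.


W = 823.2820 - 377.9420 = 445.3400 kJ
eta = 445.3400 / 823.2820 = 0.5409 = 54.0933%

W = 445.3400 kJ, eta = 54.0933%


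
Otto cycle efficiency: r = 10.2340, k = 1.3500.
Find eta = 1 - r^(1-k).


r^(k-1) = 2.2569
eta = 1 - 1/2.2569 = 0.5569 = 55.6918%

55.6918%


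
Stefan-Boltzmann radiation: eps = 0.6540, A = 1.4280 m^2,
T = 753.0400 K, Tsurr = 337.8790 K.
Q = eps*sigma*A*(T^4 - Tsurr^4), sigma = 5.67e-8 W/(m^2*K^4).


T^4 = 3.2157e+11
Tsurr^4 = 1.3033e+10
Q = 0.6540 * 5.67e-8 * 1.4280 * 3.0853e+11 = 16337.7695 W

16337.7695 W


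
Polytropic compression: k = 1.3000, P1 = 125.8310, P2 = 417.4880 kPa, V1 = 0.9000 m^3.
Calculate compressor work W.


(k-1)/k = 0.2308
(P2/P1)^exp = 1.3189
W = 4.3333 * 125.8310 * 0.9000 * (1.3189 - 1) = 156.4760 kJ

156.4760 kJ


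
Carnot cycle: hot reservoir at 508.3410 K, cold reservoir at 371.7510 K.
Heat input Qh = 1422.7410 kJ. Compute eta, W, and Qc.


eta = 1 - 371.7510/508.3410 = 0.2687
W = 0.2687 * 1422.7410 = 382.2871 kJ
Qc = 1422.7410 - 382.2871 = 1040.4539 kJ

eta = 26.8698%, W = 382.2871 kJ, Qc = 1040.4539 kJ


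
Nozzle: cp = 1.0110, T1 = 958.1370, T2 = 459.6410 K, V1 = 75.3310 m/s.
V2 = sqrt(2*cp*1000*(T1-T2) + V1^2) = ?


dT = 498.4960 K
2*cp*1000*dT = 1007958.9120
V1^2 = 5674.7596
V2 = sqrt(1013633.6716) = 1006.7938 m/s

1006.7938 m/s


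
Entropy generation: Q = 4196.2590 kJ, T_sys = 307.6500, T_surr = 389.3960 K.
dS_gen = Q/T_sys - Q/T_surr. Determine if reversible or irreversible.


dS_sys = 4196.2590/307.6500 = 13.6397 kJ/K
dS_surr = -4196.2590/389.3960 = -10.7763 kJ/K
dS_gen = 13.6397 - 10.7763 = 2.8634 kJ/K (irreversible)

dS_gen = 2.8634 kJ/K, irreversible


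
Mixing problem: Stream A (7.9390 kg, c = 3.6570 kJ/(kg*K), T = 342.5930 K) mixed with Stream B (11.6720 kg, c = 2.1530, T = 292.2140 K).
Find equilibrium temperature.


num = 17289.7602
den = 54.1627
Tf = 319.2187 K

319.2187 K


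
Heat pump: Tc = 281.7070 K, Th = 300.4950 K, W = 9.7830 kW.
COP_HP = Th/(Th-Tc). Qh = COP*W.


COP = 300.4950 / 18.7880 = 15.9940
Qh = 15.9940 * 9.7830 = 156.4692 kW

COP = 15.9940, Qh = 156.4692 kW


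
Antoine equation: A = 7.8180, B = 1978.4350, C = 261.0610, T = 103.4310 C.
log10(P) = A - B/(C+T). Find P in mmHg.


C+T = 364.4920
B/(C+T) = 5.4279
log10(P) = 7.8180 - 5.4279 = 2.3901
P = 10^2.3901 = 245.5137 mmHg

245.5137 mmHg


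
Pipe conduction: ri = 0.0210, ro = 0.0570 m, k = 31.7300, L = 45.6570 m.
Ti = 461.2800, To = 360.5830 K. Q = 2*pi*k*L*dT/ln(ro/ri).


dT = 100.6970 K
ln(ro/ri) = 0.9985
Q = 2*pi*31.7300*45.6570*100.6970 / 0.9985 = 917937.7610 W

917937.7610 W


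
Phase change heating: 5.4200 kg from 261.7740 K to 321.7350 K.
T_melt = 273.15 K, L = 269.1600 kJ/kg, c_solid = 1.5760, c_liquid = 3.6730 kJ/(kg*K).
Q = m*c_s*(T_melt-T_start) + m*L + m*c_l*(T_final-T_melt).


Q1 (sensible, solid) = 5.4200 * 1.5760 * 11.3760 = 97.1729 kJ
Q2 (latent) = 5.4200 * 269.1600 = 1458.8472 kJ
Q3 (sensible, liquid) = 5.4200 * 3.6730 * 48.5850 = 967.2137 kJ
Q_total = 2523.2337 kJ

2523.2337 kJ


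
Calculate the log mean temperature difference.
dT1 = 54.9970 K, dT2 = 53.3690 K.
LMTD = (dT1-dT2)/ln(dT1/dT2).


dT1/dT2 = 1.0305
ln(dT1/dT2) = 0.0300
LMTD = 1.6280 / 0.0300 = 54.1789 K

54.1789 K


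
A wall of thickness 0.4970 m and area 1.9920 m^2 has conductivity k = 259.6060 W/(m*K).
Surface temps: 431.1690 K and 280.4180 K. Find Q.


dT = 150.7510 K
Q = 259.6060 * 1.9920 * 150.7510 / 0.4970 = 156858.4332 W

156858.4332 W


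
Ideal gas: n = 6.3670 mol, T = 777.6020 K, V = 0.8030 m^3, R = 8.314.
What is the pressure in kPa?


P = nRT/V = 6.3670 * 8.314 * 777.6020 / 0.8030
= 41162.5469 / 0.8030 = 51260.9551 Pa = 51.2610 kPa

51.2610 kPa


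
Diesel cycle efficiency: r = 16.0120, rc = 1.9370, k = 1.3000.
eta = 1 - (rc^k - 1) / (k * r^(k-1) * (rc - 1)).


r^(k-1) = 2.2979
rc^k = 2.3619
eta = 0.5134 = 51.3435%

51.3435%


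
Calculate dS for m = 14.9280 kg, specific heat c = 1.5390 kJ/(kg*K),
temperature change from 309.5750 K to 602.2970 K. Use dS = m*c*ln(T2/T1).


T2/T1 = 1.9456
ln(T2/T1) = 0.6656
dS = 14.9280 * 1.5390 * 0.6656 = 15.2905 kJ/K

15.2905 kJ/K


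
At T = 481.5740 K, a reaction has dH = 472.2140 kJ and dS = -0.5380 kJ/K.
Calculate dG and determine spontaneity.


T*dS = 481.5740 * -0.5380 = -259.0868 kJ
dG = 472.2140 + 259.0868 = 731.3008 kJ (non-spontaneous)

dG = 731.3008 kJ, non-spontaneous


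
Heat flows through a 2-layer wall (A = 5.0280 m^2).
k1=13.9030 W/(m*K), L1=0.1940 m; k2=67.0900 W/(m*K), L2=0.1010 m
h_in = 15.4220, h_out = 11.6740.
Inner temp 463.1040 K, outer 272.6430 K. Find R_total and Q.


R_conv_in = 1/(15.4220*5.0280) = 0.0129
R_1 = 0.1940/(13.9030*5.0280) = 0.0028
R_2 = 0.1010/(67.0900*5.0280) = 0.0003
R_conv_out = 1/(11.6740*5.0280) = 0.0170
R_total = 0.0330 K/W
Q = 190.4610 / 0.0330 = 5770.2191 W

R_total = 0.0330 K/W, Q = 5770.2191 W


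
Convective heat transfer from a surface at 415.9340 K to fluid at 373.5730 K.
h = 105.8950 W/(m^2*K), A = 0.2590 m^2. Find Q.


dT = 42.3610 K
Q = 105.8950 * 0.2590 * 42.3610 = 1161.8269 W

1161.8269 W


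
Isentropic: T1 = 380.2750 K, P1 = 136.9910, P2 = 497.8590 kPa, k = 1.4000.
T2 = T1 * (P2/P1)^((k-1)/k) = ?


(k-1)/k = 0.2857
(P2/P1)^exp = 1.4458
T2 = 380.2750 * 1.4458 = 549.8145 K

549.8145 K


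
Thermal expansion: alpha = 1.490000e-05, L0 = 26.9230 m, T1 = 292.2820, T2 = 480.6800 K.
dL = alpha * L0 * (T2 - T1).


dT = 188.3980 K
dL = 1.490000e-05 * 26.9230 * 188.3980 = 0.075576 m
L_final = 26.998576 m

dL = 0.075576 m


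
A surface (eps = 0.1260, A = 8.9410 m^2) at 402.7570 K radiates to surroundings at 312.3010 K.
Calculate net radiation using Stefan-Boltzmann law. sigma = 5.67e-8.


T^4 = 2.6313e+10
Tsurr^4 = 9.5125e+09
Q = 0.1260 * 5.67e-8 * 8.9410 * 1.6801e+10 = 1073.1631 W

1073.1631 W


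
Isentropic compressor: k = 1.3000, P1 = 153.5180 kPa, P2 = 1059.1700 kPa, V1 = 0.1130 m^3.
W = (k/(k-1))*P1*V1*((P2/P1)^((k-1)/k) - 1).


(k-1)/k = 0.2308
(P2/P1)^exp = 1.5616
W = 4.3333 * 153.5180 * 0.1130 * (1.5616 - 1) = 42.2172 kJ

42.2172 kJ


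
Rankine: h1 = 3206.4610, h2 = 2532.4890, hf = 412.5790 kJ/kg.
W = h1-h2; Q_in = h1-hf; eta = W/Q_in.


W = 673.9720 kJ/kg
Q_in = 2793.8820 kJ/kg
eta = 0.2412 = 24.1231%

eta = 24.1231%


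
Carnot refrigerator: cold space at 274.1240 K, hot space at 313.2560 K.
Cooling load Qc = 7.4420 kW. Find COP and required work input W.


COP = 274.1240 / 39.1320 = 7.0051
W = 7.4420 / 7.0051 = 1.0624 kW

COP = 7.0051, W = 1.0624 kW


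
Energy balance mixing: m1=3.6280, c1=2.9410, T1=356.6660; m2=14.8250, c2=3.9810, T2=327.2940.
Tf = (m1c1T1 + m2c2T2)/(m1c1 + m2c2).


num = 23121.9513
den = 69.6883
Tf = 331.7911 K

331.7911 K


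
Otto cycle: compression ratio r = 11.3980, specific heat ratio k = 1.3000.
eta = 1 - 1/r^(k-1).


r^(k-1) = 2.0751
eta = 1 - 1/2.0751 = 0.5181 = 51.8106%

51.8106%


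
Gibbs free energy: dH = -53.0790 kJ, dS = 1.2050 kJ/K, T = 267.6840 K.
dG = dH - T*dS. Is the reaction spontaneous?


T*dS = 267.6840 * 1.2050 = 322.5592 kJ
dG = -53.0790 - 322.5592 = -375.6382 kJ (spontaneous)

dG = -375.6382 kJ, spontaneous


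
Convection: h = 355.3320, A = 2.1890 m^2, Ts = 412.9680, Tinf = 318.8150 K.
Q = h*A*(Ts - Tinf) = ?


dT = 94.1530 K
Q = 355.3320 * 2.1890 * 94.1530 = 73234.2510 W

73234.2510 W


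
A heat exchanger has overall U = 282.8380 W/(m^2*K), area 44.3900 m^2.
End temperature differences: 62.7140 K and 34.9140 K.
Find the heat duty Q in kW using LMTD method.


LMTD = 47.4648 K
Q = 282.8380 * 44.3900 * 47.4648 = 595929.4353 W = 595.9294 kW

595.9294 kW


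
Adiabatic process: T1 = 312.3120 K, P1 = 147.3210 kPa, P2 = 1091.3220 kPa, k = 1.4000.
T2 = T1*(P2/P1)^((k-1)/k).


(k-1)/k = 0.2857
(P2/P1)^exp = 1.7721
T2 = 312.3120 * 1.7721 = 553.4406 K

553.4406 K


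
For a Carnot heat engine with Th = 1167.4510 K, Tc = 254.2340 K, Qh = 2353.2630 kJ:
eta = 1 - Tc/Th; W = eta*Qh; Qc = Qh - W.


eta = 1 - 254.2340/1167.4510 = 0.7822
W = 0.7822 * 2353.2630 = 1840.7966 kJ
Qc = 2353.2630 - 1840.7966 = 512.4664 kJ

eta = 78.2232%, W = 1840.7966 kJ, Qc = 512.4664 kJ


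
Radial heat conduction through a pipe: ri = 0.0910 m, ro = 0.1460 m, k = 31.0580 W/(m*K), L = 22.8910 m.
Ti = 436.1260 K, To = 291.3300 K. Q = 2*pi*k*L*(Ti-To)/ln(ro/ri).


dT = 144.7960 K
ln(ro/ri) = 0.4727
Q = 2*pi*31.0580*22.8910*144.7960 / 0.4727 = 1368188.0616 W

1368188.0616 W


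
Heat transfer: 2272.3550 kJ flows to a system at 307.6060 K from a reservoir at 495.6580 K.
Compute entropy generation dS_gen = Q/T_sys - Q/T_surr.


dS_sys = 2272.3550/307.6060 = 7.3872 kJ/K
dS_surr = -2272.3550/495.6580 = -4.5845 kJ/K
dS_gen = 7.3872 - 4.5845 = 2.8027 kJ/K (irreversible)

dS_gen = 2.8027 kJ/K, irreversible


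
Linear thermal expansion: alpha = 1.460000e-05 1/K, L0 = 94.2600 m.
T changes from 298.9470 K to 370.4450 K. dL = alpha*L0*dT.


dT = 71.4980 K
dL = 1.460000e-05 * 94.2600 * 71.4980 = 0.098395 m
L_final = 94.358395 m

dL = 0.098395 m


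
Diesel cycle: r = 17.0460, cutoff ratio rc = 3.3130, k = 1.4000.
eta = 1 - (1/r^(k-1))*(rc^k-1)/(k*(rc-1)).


r^(k-1) = 3.1092
rc^k = 5.3495
eta = 0.5680 = 56.8001%

56.8001%


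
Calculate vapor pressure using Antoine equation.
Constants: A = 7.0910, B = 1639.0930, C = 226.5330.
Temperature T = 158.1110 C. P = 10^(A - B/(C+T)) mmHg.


C+T = 384.6440
B/(C+T) = 4.2613
log10(P) = 7.0910 - 4.2613 = 2.8297
P = 10^2.8297 = 675.5776 mmHg

675.5776 mmHg


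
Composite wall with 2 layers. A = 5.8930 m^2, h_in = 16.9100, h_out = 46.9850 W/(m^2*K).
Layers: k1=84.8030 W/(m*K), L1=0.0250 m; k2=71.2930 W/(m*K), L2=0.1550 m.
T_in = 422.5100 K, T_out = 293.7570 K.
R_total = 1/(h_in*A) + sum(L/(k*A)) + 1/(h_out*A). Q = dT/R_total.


R_conv_in = 1/(16.9100*5.8930) = 0.0100
R_1 = 0.0250/(84.8030*5.8930) = 5.0026e-05
R_2 = 0.1550/(71.2930*5.8930) = 0.0004
R_conv_out = 1/(46.9850*5.8930) = 0.0036
R_total = 0.0141 K/W
Q = 128.7530 / 0.0141 = 9153.7134 W

R_total = 0.0141 K/W, Q = 9153.7134 W


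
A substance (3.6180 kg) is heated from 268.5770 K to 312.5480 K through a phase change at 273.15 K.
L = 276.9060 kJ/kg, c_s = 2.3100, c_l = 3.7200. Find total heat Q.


Q1 (sensible, solid) = 3.6180 * 2.3100 * 4.5730 = 38.2192 kJ
Q2 (latent) = 3.6180 * 276.9060 = 1001.8459 kJ
Q3 (sensible, liquid) = 3.6180 * 3.7200 * 39.3980 = 530.2561 kJ
Q_total = 1570.3212 kJ

1570.3212 kJ


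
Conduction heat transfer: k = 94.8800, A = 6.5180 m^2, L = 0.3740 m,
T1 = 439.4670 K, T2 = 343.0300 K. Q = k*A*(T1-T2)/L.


dT = 96.4370 K
Q = 94.8800 * 6.5180 * 96.4370 / 0.3740 = 159463.4374 W

159463.4374 W


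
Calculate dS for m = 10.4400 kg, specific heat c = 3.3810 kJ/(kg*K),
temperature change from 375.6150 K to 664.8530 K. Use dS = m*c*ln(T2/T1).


T2/T1 = 1.7700
ln(T2/T1) = 0.5710
dS = 10.4400 * 3.3810 * 0.5710 = 20.1550 kJ/K

20.1550 kJ/K


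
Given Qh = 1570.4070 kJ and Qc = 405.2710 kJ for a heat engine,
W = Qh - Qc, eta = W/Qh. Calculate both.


W = 1570.4070 - 405.2710 = 1165.1360 kJ
eta = 1165.1360 / 1570.4070 = 0.7419 = 74.1933%

W = 1165.1360 kJ, eta = 74.1933%


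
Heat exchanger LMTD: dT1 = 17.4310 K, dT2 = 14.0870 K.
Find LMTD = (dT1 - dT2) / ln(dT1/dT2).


dT1/dT2 = 1.2374
ln(dT1/dT2) = 0.2130
LMTD = 3.3440 / 0.2130 = 15.6997 K

15.6997 K


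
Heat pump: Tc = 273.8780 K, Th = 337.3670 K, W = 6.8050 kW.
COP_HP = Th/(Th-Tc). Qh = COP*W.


COP = 337.3670 / 63.4890 = 5.3138
Qh = 5.3138 * 6.8050 = 36.1603 kW

COP = 5.3138, Qh = 36.1603 kW


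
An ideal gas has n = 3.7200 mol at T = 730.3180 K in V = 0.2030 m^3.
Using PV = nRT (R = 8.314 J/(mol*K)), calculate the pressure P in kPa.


P = nRT/V = 3.7200 * 8.314 * 730.3180 / 0.2030
= 22587.3335 / 0.2030 = 111267.6529 Pa = 111.2677 kPa

111.2677 kPa


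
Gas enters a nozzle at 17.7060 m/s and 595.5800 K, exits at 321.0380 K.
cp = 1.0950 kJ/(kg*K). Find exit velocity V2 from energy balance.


dT = 274.5420 K
2*cp*1000*dT = 601246.9800
V1^2 = 313.5024
V2 = sqrt(601560.4824) = 775.6033 m/s

775.6033 m/s


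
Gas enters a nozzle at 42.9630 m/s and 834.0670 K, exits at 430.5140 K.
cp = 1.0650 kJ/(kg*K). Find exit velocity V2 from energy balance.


dT = 403.5530 K
2*cp*1000*dT = 859567.8900
V1^2 = 1845.8194
V2 = sqrt(861413.7094) = 928.1238 m/s

928.1238 m/s


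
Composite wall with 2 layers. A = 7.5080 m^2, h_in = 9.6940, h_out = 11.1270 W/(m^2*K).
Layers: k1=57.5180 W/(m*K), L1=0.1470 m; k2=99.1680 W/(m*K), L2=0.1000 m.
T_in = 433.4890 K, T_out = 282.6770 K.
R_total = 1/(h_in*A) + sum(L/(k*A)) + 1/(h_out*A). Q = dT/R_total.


R_conv_in = 1/(9.6940*7.5080) = 0.0137
R_1 = 0.1470/(57.5180*7.5080) = 0.0003
R_2 = 0.1000/(99.1680*7.5080) = 0.0001
R_conv_out = 1/(11.1270*7.5080) = 0.0120
R_total = 0.0262 K/W
Q = 150.8120 / 0.0262 = 5759.6210 W

R_total = 0.0262 K/W, Q = 5759.6210 W


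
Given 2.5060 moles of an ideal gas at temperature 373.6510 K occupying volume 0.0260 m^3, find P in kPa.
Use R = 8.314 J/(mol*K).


P = nRT/V = 2.5060 * 8.314 * 373.6510 / 0.0260
= 7784.9752 / 0.0260 = 299422.1247 Pa = 299.4221 kPa

299.4221 kPa


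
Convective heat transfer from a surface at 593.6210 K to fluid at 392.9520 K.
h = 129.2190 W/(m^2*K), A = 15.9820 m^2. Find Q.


dT = 200.6690 K
Q = 129.2190 * 15.9820 * 200.6690 = 414417.2157 W

414417.2157 W


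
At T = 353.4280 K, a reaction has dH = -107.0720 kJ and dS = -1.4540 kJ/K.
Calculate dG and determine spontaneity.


T*dS = 353.4280 * -1.4540 = -513.8843 kJ
dG = -107.0720 + 513.8843 = 406.8123 kJ (non-spontaneous)

dG = 406.8123 kJ, non-spontaneous


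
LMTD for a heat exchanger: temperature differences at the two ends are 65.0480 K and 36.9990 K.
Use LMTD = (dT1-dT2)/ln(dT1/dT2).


dT1/dT2 = 1.7581
ln(dT1/dT2) = 0.5642
LMTD = 28.0490 / 0.5642 = 49.7116 K

49.7116 K


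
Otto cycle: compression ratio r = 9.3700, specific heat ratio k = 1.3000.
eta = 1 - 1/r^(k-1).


r^(k-1) = 1.9567
eta = 1 - 1/1.9567 = 0.4889 = 48.8933%

48.8933%


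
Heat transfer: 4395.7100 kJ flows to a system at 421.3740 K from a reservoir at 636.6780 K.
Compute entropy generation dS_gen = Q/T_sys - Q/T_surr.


dS_sys = 4395.7100/421.3740 = 10.4318 kJ/K
dS_surr = -4395.7100/636.6780 = -6.9041 kJ/K
dS_gen = 10.4318 - 6.9041 = 3.5277 kJ/K (irreversible)

dS_gen = 3.5277 kJ/K, irreversible


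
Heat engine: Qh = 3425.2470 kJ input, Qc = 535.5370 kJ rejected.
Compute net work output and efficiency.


W = 3425.2470 - 535.5370 = 2889.7100 kJ
eta = 2889.7100 / 3425.2470 = 0.8437 = 84.3650%

W = 2889.7100 kJ, eta = 84.3650%


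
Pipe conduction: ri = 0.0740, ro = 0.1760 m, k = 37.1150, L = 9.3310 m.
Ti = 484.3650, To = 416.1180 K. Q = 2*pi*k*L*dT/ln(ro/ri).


dT = 68.2470 K
ln(ro/ri) = 0.8664
Q = 2*pi*37.1150*9.3310*68.2470 / 0.8664 = 171400.9283 W

171400.9283 W


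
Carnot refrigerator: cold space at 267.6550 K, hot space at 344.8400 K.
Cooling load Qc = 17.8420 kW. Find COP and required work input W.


COP = 267.6550 / 77.1850 = 3.4677
W = 17.8420 / 3.4677 = 5.1452 kW

COP = 3.4677, W = 5.1452 kW


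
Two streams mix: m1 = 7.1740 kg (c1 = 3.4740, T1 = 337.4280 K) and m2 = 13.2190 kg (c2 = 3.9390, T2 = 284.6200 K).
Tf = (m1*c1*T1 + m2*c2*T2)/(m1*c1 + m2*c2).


num = 23229.6025
den = 76.9921
Tf = 301.7140 K

301.7140 K


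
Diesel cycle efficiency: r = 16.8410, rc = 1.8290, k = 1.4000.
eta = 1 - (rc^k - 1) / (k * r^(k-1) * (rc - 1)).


r^(k-1) = 3.0942
rc^k = 2.3286
eta = 0.6300 = 63.0025%

63.0025%


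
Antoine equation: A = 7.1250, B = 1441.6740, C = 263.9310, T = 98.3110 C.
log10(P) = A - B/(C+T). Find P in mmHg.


C+T = 362.2420
B/(C+T) = 3.9799
log10(P) = 7.1250 - 3.9799 = 3.1451
P = 10^3.1451 = 1396.8048 mmHg

1396.8048 mmHg


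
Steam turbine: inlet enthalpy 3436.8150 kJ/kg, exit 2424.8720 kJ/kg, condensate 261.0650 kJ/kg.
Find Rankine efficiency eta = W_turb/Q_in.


W = 1011.9430 kJ/kg
Q_in = 3175.7500 kJ/kg
eta = 0.3186 = 31.8647%

eta = 31.8647%


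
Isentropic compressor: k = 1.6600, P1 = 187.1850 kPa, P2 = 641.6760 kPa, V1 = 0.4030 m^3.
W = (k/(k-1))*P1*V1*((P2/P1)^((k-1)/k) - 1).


(k-1)/k = 0.3976
(P2/P1)^exp = 1.6320
W = 2.5152 * 187.1850 * 0.4030 * (1.6320 - 1) = 119.9166 kJ

119.9166 kJ


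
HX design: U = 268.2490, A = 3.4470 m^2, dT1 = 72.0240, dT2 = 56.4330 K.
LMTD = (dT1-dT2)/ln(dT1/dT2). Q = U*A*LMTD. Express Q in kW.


LMTD = 63.9119 K
Q = 268.2490 * 3.4470 * 63.9119 = 59096.3837 W = 59.0964 kW

59.0964 kW


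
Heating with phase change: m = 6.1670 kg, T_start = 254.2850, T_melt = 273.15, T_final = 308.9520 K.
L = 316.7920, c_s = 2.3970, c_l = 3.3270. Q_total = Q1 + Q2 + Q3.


Q1 (sensible, solid) = 6.1670 * 2.3970 * 18.8650 = 278.8681 kJ
Q2 (latent) = 6.1670 * 316.7920 = 1953.6563 kJ
Q3 (sensible, liquid) = 6.1670 * 3.3270 * 35.8020 = 734.5714 kJ
Q_total = 2967.0958 kJ

2967.0958 kJ


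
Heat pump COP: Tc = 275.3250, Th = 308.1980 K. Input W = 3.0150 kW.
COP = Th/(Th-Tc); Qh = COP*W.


COP = 308.1980 / 32.8730 = 9.3754
Qh = 9.3754 * 3.0150 = 28.2669 kW

COP = 9.3754, Qh = 28.2669 kW


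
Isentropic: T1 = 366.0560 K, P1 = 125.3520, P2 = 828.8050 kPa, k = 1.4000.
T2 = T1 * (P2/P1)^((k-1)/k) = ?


(k-1)/k = 0.2857
(P2/P1)^exp = 1.7154
T2 = 366.0560 * 1.7154 = 627.9499 K

627.9499 K


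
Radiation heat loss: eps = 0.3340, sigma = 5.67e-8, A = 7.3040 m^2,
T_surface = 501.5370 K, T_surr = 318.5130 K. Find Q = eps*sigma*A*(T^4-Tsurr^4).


T^4 = 6.3272e+10
Tsurr^4 = 1.0292e+10
Q = 0.3340 * 5.67e-8 * 7.3040 * 5.2980e+10 = 7328.2611 W

7328.2611 W


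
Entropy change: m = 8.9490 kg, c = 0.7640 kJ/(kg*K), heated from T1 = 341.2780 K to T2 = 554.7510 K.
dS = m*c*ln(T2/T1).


T2/T1 = 1.6255
ln(T2/T1) = 0.4858
dS = 8.9490 * 0.7640 * 0.4858 = 3.3216 kJ/K

3.3216 kJ/K


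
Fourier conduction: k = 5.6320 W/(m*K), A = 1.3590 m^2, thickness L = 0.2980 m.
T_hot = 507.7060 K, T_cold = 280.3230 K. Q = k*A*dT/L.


dT = 227.3830 K
Q = 5.6320 * 1.3590 * 227.3830 / 0.2980 = 5840.1477 W

5840.1477 W


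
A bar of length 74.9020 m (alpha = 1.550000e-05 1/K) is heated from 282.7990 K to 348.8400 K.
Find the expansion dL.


dT = 66.0410 K
dL = 1.550000e-05 * 74.9020 * 66.0410 = 0.076672 m
L_final = 74.978672 m

dL = 0.076672 m


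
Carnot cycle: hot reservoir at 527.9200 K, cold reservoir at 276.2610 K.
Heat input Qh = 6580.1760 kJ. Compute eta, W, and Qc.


eta = 1 - 276.2610/527.9200 = 0.4767
W = 0.4767 * 6580.1760 = 3136.7641 kJ
Qc = 6580.1760 - 3136.7641 = 3443.4119 kJ

eta = 47.6699%, W = 3136.7641 kJ, Qc = 3443.4119 kJ


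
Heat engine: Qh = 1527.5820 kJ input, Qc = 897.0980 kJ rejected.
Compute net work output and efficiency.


W = 1527.5820 - 897.0980 = 630.4840 kJ
eta = 630.4840 / 1527.5820 = 0.4127 = 41.2733%

W = 630.4840 kJ, eta = 41.2733%


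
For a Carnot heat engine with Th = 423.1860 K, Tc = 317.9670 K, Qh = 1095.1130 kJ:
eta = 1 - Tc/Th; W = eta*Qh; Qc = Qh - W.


eta = 1 - 317.9670/423.1860 = 0.2486
W = 0.2486 * 1095.1130 = 272.2838 kJ
Qc = 1095.1130 - 272.2838 = 822.8292 kJ

eta = 24.8635%, W = 272.2838 kJ, Qc = 822.8292 kJ


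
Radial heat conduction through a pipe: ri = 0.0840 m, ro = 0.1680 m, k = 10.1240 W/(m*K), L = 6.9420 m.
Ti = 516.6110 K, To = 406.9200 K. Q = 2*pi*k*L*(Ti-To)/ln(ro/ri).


dT = 109.6910 K
ln(ro/ri) = 0.6931
Q = 2*pi*10.1240*6.9420*109.6910 / 0.6931 = 69881.4888 W

69881.4888 W


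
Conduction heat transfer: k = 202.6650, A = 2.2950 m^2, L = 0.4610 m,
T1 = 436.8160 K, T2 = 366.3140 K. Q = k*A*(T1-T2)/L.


dT = 70.5020 K
Q = 202.6650 * 2.2950 * 70.5020 / 0.4610 = 71131.4980 W

71131.4980 W


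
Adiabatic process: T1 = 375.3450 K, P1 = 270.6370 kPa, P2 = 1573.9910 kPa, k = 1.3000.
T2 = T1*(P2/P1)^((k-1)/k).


(k-1)/k = 0.2308
(P2/P1)^exp = 1.5012
T2 = 375.3450 * 1.5012 = 563.4823 K

563.4823 K


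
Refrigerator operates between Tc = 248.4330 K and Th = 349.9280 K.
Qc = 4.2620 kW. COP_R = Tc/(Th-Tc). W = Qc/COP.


COP = 248.4330 / 101.4950 = 2.4477
W = 4.2620 / 2.4477 = 1.7412 kW

COP = 2.4477, W = 1.7412 kW


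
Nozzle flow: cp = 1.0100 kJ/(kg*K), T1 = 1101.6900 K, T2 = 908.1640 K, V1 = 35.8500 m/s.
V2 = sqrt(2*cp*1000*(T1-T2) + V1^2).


dT = 193.5260 K
2*cp*1000*dT = 390922.5200
V1^2 = 1285.2225
V2 = sqrt(392207.7425) = 626.2649 m/s

626.2649 m/s


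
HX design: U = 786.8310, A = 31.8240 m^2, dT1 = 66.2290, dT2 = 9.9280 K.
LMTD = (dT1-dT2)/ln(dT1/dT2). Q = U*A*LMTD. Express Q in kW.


LMTD = 29.6671 K
Q = 786.8310 * 31.8240 * 29.6671 = 742867.2093 W = 742.8672 kW

742.8672 kW


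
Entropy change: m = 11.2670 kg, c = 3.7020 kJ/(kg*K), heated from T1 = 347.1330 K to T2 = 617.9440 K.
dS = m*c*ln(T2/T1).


T2/T1 = 1.7801
ln(T2/T1) = 0.5767
dS = 11.2670 * 3.7020 * 0.5767 = 24.0540 kJ/K

24.0540 kJ/K


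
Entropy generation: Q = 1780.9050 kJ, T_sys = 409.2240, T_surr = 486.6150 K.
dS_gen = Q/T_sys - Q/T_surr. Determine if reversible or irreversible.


dS_sys = 1780.9050/409.2240 = 4.3519 kJ/K
dS_surr = -1780.9050/486.6150 = -3.6598 kJ/K
dS_gen = 4.3519 - 3.6598 = 0.6921 kJ/K (irreversible)

dS_gen = 0.6921 kJ/K, irreversible


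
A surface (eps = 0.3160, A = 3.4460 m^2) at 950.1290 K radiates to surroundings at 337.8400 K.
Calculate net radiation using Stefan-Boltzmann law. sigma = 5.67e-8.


T^4 = 8.1495e+11
Tsurr^4 = 1.3027e+10
Q = 0.3160 * 5.67e-8 * 3.4460 * 8.0192e+11 = 49512.7909 W

49512.7909 W


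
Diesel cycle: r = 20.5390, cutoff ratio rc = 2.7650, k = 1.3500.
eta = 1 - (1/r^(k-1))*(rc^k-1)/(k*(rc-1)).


r^(k-1) = 2.8801
rc^k = 3.9472
eta = 0.5705 = 57.0535%

57.0535%


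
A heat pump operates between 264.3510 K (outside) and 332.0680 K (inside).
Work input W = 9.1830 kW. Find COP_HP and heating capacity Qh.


COP = 332.0680 / 67.7170 = 4.9038
Qh = 4.9038 * 9.1830 = 45.0312 kW

COP = 4.9038, Qh = 45.0312 kW


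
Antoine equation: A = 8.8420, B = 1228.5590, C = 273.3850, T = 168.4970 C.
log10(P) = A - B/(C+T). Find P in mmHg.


C+T = 441.8820
B/(C+T) = 2.7803
log10(P) = 8.8420 - 2.7803 = 6.0617
P = 10^6.0617 = 1152689.9387 mmHg

1152689.9387 mmHg


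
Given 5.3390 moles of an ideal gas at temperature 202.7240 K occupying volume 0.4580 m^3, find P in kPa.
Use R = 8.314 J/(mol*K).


P = nRT/V = 5.3390 * 8.314 * 202.7240 / 0.4580
= 8998.6033 / 0.4580 = 19647.6055 Pa = 19.6476 kPa

19.6476 kPa


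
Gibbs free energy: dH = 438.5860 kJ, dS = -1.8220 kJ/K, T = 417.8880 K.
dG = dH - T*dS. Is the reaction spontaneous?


T*dS = 417.8880 * -1.8220 = -761.3919 kJ
dG = 438.5860 + 761.3919 = 1199.9779 kJ (non-spontaneous)

dG = 1199.9779 kJ, non-spontaneous


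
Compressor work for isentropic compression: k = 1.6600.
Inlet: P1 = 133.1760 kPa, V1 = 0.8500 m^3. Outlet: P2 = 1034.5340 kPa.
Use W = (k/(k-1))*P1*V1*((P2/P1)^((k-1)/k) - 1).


(k-1)/k = 0.3976
(P2/P1)^exp = 2.2593
W = 2.5152 * 133.1760 * 0.8500 * (2.2593 - 1) = 358.5528 kJ

358.5528 kJ


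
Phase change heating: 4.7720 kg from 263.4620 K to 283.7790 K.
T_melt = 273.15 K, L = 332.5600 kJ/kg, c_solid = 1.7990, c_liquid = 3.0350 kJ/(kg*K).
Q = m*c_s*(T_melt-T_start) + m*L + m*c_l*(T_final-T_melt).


Q1 (sensible, solid) = 4.7720 * 1.7990 * 9.6880 = 83.1698 kJ
Q2 (latent) = 4.7720 * 332.5600 = 1586.9763 kJ
Q3 (sensible, liquid) = 4.7720 * 3.0350 * 10.6290 = 153.9400 kJ
Q_total = 1824.0862 kJ

1824.0862 kJ


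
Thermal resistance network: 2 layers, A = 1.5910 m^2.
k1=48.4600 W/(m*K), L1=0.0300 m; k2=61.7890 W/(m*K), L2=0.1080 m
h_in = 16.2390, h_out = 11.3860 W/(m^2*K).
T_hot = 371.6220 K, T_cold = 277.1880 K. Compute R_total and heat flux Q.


R_conv_in = 1/(16.2390*1.5910) = 0.0387
R_1 = 0.0300/(48.4600*1.5910) = 0.0004
R_2 = 0.1080/(61.7890*1.5910) = 0.0011
R_conv_out = 1/(11.3860*1.5910) = 0.0552
R_total = 0.0954 K/W
Q = 94.4340 / 0.0954 = 989.9208 W

R_total = 0.0954 K/W, Q = 989.9208 W


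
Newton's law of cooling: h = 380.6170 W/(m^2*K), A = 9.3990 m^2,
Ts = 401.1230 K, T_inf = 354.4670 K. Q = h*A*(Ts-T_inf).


dT = 46.6560 K
Q = 380.6170 * 9.3990 * 46.6560 = 166908.0694 W

166908.0694 W


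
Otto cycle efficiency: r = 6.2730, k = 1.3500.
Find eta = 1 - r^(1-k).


r^(k-1) = 1.9016
eta = 1 - 1/1.9016 = 0.4741 = 47.4124%

47.4124%


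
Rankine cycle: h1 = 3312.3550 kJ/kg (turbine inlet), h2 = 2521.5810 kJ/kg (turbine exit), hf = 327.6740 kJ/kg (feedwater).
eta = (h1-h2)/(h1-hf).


W = 790.7740 kJ/kg
Q_in = 2984.6810 kJ/kg
eta = 0.2649 = 26.4944%

eta = 26.4944%


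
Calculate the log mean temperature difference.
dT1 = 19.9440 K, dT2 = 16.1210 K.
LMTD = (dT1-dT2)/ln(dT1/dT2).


dT1/dT2 = 1.2371
ln(dT1/dT2) = 0.2128
LMTD = 3.8230 / 0.2128 = 17.9648 K

17.9648 K


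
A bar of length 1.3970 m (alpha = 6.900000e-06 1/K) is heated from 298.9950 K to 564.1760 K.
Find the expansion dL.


dT = 265.1810 K
dL = 6.900000e-06 * 1.3970 * 265.1810 = 0.002556 m
L_final = 1.399556 m

dL = 0.002556 m


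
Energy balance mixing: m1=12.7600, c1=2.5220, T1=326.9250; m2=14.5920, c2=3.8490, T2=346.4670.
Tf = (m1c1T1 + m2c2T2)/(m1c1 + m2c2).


num = 29979.8651
den = 88.3453
Tf = 339.3486 K

339.3486 K


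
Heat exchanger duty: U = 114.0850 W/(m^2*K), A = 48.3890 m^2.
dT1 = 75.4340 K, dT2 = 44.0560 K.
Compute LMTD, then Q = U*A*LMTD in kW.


LMTD = 58.3455 K
Q = 114.0850 * 48.3890 * 58.3455 = 322093.8561 W = 322.0939 kW

322.0939 kW


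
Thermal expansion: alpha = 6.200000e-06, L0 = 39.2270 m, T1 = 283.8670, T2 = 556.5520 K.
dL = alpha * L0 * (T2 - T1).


dT = 272.6850 K
dL = 6.200000e-06 * 39.2270 * 272.6850 = 0.066319 m
L_final = 39.293319 m

dL = 0.066319 m


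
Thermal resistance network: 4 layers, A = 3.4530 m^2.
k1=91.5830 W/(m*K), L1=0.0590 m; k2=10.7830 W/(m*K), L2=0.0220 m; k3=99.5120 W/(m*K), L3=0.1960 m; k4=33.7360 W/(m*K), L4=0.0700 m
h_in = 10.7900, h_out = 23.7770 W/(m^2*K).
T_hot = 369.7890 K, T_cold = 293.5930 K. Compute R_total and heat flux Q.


R_conv_in = 1/(10.7900*3.4530) = 0.0268
R_1 = 0.0590/(91.5830*3.4530) = 0.0002
R_2 = 0.0220/(10.7830*3.4530) = 0.0006
R_3 = 0.1960/(99.5120*3.4530) = 0.0006
R_4 = 0.0700/(33.7360*3.4530) = 0.0006
R_conv_out = 1/(23.7770*3.4530) = 0.0122
R_total = 0.0410 K/W
Q = 76.1960 / 0.0410 = 1859.8595 W

R_total = 0.0410 K/W, Q = 1859.8595 W


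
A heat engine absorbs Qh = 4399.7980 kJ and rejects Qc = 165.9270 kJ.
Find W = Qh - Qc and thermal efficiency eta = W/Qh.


W = 4399.7980 - 165.9270 = 4233.8710 kJ
eta = 4233.8710 / 4399.7980 = 0.9623 = 96.2288%

W = 4233.8710 kJ, eta = 96.2288%


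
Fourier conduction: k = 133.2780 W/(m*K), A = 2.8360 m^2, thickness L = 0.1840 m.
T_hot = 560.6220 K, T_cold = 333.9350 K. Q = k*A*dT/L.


dT = 226.6870 K
Q = 133.2780 * 2.8360 * 226.6870 / 0.1840 = 465664.8804 W

465664.8804 W


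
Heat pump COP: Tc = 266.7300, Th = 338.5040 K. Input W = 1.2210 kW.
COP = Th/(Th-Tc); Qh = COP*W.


COP = 338.5040 / 71.7740 = 4.7162
Qh = 4.7162 * 1.2210 = 5.7585 kW

COP = 4.7162, Qh = 5.7585 kW


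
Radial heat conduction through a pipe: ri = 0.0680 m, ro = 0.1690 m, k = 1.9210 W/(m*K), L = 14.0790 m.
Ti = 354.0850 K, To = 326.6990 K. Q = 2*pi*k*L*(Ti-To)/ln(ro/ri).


dT = 27.3860 K
ln(ro/ri) = 0.9104
Q = 2*pi*1.9210*14.0790*27.3860 / 0.9104 = 5111.8686 W

5111.8686 W


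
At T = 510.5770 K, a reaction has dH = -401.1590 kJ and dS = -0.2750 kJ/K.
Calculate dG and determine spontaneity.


T*dS = 510.5770 * -0.2750 = -140.4087 kJ
dG = -401.1590 + 140.4087 = -260.7503 kJ (spontaneous)

dG = -260.7503 kJ, spontaneous


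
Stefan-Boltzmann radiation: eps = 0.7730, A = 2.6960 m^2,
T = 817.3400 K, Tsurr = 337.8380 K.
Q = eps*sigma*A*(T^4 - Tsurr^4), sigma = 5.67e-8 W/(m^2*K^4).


T^4 = 4.4628e+11
Tsurr^4 = 1.3027e+10
Q = 0.7730 * 5.67e-8 * 2.6960 * 4.3326e+11 = 51195.0569 W

51195.0569 W


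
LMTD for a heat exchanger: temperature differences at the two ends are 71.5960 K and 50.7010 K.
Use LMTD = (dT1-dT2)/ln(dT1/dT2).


dT1/dT2 = 1.4121
ln(dT1/dT2) = 0.3451
LMTD = 20.8950 / 0.3451 = 60.5488 K

60.5488 K


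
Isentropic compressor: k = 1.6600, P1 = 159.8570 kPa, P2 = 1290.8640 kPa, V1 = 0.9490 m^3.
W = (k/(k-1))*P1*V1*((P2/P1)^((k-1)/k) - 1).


(k-1)/k = 0.3976
(P2/P1)^exp = 2.2944
W = 2.5152 * 159.8570 * 0.9490 * (2.2944 - 1) = 493.8994 kJ

493.8994 kJ


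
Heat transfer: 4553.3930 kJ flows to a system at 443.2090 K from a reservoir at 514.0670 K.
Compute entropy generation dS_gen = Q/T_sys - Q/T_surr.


dS_sys = 4553.3930/443.2090 = 10.2737 kJ/K
dS_surr = -4553.3930/514.0670 = -8.8576 kJ/K
dS_gen = 10.2737 - 8.8576 = 1.4161 kJ/K (irreversible)

dS_gen = 1.4161 kJ/K, irreversible


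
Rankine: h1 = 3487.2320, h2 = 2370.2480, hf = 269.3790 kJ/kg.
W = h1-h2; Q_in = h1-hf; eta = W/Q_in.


W = 1116.9840 kJ/kg
Q_in = 3217.8530 kJ/kg
eta = 0.3471 = 34.7121%

eta = 34.7121%


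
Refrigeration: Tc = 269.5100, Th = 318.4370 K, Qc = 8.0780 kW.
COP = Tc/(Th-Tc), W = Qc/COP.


COP = 269.5100 / 48.9270 = 5.5084
W = 8.0780 / 5.5084 = 1.4665 kW

COP = 5.5084, W = 1.4665 kW


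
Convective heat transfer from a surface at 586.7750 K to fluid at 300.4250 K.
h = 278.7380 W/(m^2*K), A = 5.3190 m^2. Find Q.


dT = 286.3500 K
Q = 278.7380 * 5.3190 * 286.3500 = 424544.6353 W

424544.6353 W


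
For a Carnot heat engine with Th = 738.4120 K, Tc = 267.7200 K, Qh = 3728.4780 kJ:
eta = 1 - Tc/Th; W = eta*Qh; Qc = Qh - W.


eta = 1 - 267.7200/738.4120 = 0.6374
W = 0.6374 * 3728.4780 = 2376.6742 kJ
Qc = 3728.4780 - 2376.6742 = 1351.8038 kJ

eta = 63.7438%, W = 2376.6742 kJ, Qc = 1351.8038 kJ


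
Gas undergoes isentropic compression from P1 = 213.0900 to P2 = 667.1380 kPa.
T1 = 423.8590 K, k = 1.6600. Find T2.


(k-1)/k = 0.3976
(P2/P1)^exp = 1.5742
T2 = 423.8590 * 1.5742 = 667.2493 K

667.2493 K


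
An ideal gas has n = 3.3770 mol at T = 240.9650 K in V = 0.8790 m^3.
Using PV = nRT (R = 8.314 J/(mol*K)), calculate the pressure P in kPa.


P = nRT/V = 3.3770 * 8.314 * 240.9650 / 0.8790
= 6765.4244 / 0.8790 = 7696.7286 Pa = 7.6967 kPa

7.6967 kPa


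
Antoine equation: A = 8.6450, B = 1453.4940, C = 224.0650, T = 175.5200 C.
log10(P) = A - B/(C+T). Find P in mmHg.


C+T = 399.5850
B/(C+T) = 3.6375
log10(P) = 8.6450 - 3.6375 = 5.0075
P = 10^5.0075 = 101739.8480 mmHg

101739.8480 mmHg


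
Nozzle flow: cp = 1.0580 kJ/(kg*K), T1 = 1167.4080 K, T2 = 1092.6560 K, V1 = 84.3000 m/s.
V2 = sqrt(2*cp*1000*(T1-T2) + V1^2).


dT = 74.7520 K
2*cp*1000*dT = 158175.2320
V1^2 = 7106.4900
V2 = sqrt(165281.7220) = 406.5485 m/s

406.5485 m/s


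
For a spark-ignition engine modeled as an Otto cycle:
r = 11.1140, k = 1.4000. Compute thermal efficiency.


r^(k-1) = 2.6203
eta = 1 - 1/2.6203 = 0.6184 = 61.8362%

61.8362%


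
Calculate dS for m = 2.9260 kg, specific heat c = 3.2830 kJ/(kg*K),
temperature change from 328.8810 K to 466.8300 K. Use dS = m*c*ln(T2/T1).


T2/T1 = 1.4194
ln(T2/T1) = 0.3503
dS = 2.9260 * 3.2830 * 0.3503 = 3.3647 kJ/K

3.3647 kJ/K


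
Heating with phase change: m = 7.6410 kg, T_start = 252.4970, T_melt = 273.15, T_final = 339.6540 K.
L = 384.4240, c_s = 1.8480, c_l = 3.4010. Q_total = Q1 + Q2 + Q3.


Q1 (sensible, solid) = 7.6410 * 1.8480 * 20.6530 = 291.6321 kJ
Q2 (latent) = 7.6410 * 384.4240 = 2937.3838 kJ
Q3 (sensible, liquid) = 7.6410 * 3.4010 * 66.5040 = 1728.2422 kJ
Q_total = 4957.2580 kJ

4957.2580 kJ


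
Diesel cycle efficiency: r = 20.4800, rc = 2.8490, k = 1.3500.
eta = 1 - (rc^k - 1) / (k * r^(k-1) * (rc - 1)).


r^(k-1) = 2.8772
rc^k = 4.1099
eta = 0.5670 = 56.6973%

56.6973%


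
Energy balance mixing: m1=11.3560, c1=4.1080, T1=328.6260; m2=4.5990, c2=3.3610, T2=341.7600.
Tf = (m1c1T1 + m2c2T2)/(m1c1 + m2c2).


num = 20613.2161
den = 62.1077
Tf = 331.8948 K

331.8948 K


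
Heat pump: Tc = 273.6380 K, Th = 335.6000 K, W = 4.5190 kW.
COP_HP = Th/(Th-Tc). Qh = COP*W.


COP = 335.6000 / 61.9620 = 5.4162
Qh = 5.4162 * 4.5190 = 24.4759 kW

COP = 5.4162, Qh = 24.4759 kW


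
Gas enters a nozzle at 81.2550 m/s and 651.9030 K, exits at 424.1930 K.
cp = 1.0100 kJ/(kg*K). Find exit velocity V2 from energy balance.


dT = 227.7100 K
2*cp*1000*dT = 459974.2000
V1^2 = 6602.3750
V2 = sqrt(466576.5750) = 683.0641 m/s

683.0641 m/s


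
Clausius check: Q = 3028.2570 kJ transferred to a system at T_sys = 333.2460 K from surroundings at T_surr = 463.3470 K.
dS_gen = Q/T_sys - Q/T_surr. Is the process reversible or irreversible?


dS_sys = 3028.2570/333.2460 = 9.0872 kJ/K
dS_surr = -3028.2570/463.3470 = -6.5356 kJ/K
dS_gen = 9.0872 - 6.5356 = 2.5515 kJ/K (irreversible)

dS_gen = 2.5515 kJ/K, irreversible


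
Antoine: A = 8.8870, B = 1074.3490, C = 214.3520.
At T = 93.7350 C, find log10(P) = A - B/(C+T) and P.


C+T = 308.0870
B/(C+T) = 3.4872
log10(P) = 8.8870 - 3.4872 = 5.3998
P = 10^5.3998 = 251095.4863 mmHg

251095.4863 mmHg


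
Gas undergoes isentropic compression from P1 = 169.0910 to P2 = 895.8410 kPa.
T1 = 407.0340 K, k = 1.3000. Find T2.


(k-1)/k = 0.2308
(P2/P1)^exp = 1.4693
T2 = 407.0340 * 1.4693 = 598.0439 K

598.0439 K


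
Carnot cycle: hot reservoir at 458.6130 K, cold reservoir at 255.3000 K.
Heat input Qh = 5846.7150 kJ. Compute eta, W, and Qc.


eta = 1 - 255.3000/458.6130 = 0.4433
W = 0.4433 * 5846.7150 = 2591.9744 kJ
Qc = 5846.7150 - 2591.9744 = 3254.7406 kJ

eta = 44.3321%, W = 2591.9744 kJ, Qc = 3254.7406 kJ


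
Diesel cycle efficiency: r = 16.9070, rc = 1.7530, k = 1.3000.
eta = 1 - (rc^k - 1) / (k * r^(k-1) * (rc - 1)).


r^(k-1) = 2.3357
rc^k = 2.0745
eta = 0.5300 = 53.0047%

53.0047%


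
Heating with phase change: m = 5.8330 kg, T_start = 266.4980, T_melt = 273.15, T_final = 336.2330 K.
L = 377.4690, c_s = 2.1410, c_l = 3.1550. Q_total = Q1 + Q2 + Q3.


Q1 (sensible, solid) = 5.8330 * 2.1410 * 6.6520 = 83.0732 kJ
Q2 (latent) = 5.8330 * 377.4690 = 2201.7767 kJ
Q3 (sensible, liquid) = 5.8330 * 3.1550 * 63.0830 = 1160.9237 kJ
Q_total = 3445.7736 kJ

3445.7736 kJ


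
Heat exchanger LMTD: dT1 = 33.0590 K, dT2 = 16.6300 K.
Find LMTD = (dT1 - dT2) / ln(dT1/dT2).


dT1/dT2 = 1.9879
ln(dT1/dT2) = 0.6871
LMTD = 16.4290 / 0.6871 = 23.9111 K

23.9111 K


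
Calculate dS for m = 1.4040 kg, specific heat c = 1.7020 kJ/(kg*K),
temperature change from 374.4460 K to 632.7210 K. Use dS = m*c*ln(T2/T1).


T2/T1 = 1.6898
ln(T2/T1) = 0.5246
dS = 1.4040 * 1.7020 * 0.5246 = 1.2535 kJ/K

1.2535 kJ/K


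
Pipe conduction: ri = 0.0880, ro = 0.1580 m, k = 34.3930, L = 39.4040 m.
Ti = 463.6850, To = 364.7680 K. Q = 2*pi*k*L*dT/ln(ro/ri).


dT = 98.9170 K
ln(ro/ri) = 0.5853
Q = 2*pi*34.3930*39.4040*98.9170 / 0.5853 = 1439175.1577 W

1439175.1577 W


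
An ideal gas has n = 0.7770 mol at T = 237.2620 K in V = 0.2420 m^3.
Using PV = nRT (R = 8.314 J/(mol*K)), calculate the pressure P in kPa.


P = nRT/V = 0.7770 * 8.314 * 237.2620 / 0.2420
= 1532.7073 / 0.2420 = 6333.5012 Pa = 6.3335 kPa

6.3335 kPa


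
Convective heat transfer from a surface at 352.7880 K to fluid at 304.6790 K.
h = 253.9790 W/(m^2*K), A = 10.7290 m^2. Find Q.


dT = 48.1090 K
Q = 253.9790 * 10.7290 * 48.1090 = 131094.1717 W

131094.1717 W


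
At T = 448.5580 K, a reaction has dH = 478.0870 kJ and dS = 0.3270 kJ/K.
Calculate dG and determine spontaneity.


T*dS = 448.5580 * 0.3270 = 146.6785 kJ
dG = 478.0870 - 146.6785 = 331.4085 kJ (non-spontaneous)

dG = 331.4085 kJ, non-spontaneous


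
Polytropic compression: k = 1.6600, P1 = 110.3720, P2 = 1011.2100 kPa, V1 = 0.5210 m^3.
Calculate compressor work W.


(k-1)/k = 0.3976
(P2/P1)^exp = 2.4125
W = 2.5152 * 110.3720 * 0.5210 * (2.4125 - 1) = 204.2971 kJ

204.2971 kJ


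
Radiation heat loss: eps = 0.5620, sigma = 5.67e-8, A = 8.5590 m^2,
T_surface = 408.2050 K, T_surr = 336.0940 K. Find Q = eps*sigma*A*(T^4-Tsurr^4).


T^4 = 2.7766e+10
Tsurr^4 = 1.2760e+10
Q = 0.5620 * 5.67e-8 * 8.5590 * 1.5006e+10 = 4092.7363 W

4092.7363 W


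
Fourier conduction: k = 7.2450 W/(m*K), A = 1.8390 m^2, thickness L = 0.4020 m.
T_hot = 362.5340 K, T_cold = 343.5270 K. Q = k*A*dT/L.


dT = 19.0070 K
Q = 7.2450 * 1.8390 * 19.0070 / 0.4020 = 629.9523 W

629.9523 W


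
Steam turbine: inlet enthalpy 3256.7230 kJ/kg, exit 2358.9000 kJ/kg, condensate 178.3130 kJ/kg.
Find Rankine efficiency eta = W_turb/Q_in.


W = 897.8230 kJ/kg
Q_in = 3078.4100 kJ/kg
eta = 0.2917 = 29.1652%

eta = 29.1652%


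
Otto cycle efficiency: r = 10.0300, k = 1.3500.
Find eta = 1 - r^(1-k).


r^(k-1) = 2.2411
eta = 1 - 1/2.2411 = 0.5538 = 55.3784%

55.3784%


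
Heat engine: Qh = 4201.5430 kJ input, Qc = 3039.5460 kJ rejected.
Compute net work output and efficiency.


W = 4201.5430 - 3039.5460 = 1161.9970 kJ
eta = 1161.9970 / 4201.5430 = 0.2766 = 27.6564%

W = 1161.9970 kJ, eta = 27.6564%


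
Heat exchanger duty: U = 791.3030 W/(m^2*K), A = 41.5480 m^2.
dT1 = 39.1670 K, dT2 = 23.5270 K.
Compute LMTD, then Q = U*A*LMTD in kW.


LMTD = 30.6856 K
Q = 791.3030 * 41.5480 * 30.6856 = 1008851.1666 W = 1008.8512 kW

1008.8512 kW


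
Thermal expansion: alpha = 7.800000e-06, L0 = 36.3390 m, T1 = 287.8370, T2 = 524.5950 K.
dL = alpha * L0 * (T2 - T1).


dT = 236.7580 K
dL = 7.800000e-06 * 36.3390 * 236.7580 = 0.067108 m
L_final = 36.406108 m

dL = 0.067108 m


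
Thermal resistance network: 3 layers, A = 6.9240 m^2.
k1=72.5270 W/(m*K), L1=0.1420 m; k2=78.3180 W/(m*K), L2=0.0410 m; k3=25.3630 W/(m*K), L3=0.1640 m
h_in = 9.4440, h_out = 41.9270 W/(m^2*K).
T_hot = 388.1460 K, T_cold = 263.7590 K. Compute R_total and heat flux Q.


R_conv_in = 1/(9.4440*6.9240) = 0.0153
R_1 = 0.1420/(72.5270*6.9240) = 0.0003
R_2 = 0.0410/(78.3180*6.9240) = 7.5608e-05
R_3 = 0.1640/(25.3630*6.9240) = 0.0009
R_conv_out = 1/(41.9270*6.9240) = 0.0034
R_total = 0.0200 K/W
Q = 124.3870 / 0.0200 = 6210.1198 W

R_total = 0.0200 K/W, Q = 6210.1198 W


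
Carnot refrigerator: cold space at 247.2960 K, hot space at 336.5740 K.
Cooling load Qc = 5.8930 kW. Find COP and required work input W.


COP = 247.2960 / 89.2780 = 2.7700
W = 5.8930 / 2.7700 = 2.1275 kW

COP = 2.7700, W = 2.1275 kW
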